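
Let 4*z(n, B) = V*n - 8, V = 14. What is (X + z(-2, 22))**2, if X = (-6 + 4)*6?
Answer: 441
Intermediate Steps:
z(n, B) = -2 + 7*n/2 (z(n, B) = (14*n - 8)/4 = (-8 + 14*n)/4 = -2 + 7*n/2)
X = -12 (X = -2*6 = -12)
(X + z(-2, 22))**2 = (-12 + (-2 + (7/2)*(-2)))**2 = (-12 + (-2 - 7))**2 = (-12 - 9)**2 = (-21)**2 = 441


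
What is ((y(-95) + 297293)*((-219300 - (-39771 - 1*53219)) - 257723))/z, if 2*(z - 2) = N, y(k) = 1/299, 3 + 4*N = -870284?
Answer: 21007339607424/20016233 ≈ 1.0495e+6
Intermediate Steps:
N = -870287/4 (N = -3/4 + (1/4)*(-870284) = -3/4 - 217571 = -870287/4 ≈ -2.1757e+5)
y(k) = 1/299
z = -870271/8 (z = 2 + (1/2)*(-870287/4) = 2 - 870287/8 = -870271/8 ≈ -1.0878e+5)
((y(-95) + 297293)*((-219300 - (-39771 - 1*53219)) - 257723))/z = ((1/299 + 297293)*((-219300 - (-39771 - 1*53219)) - 257723))/(-870271/8) = (88890608*((-219300 - (-39771 - 53219)) - 257723)/299)*(-8/870271) = (88890608*((-219300 - 1*(-92990)) - 257723)/299)*(-8/870271) = (88890608*((-219300 + 92990) - 257723)/299)*(-8/870271) = (88890608*(-126310 - 257723)/299)*(-8/870271) = ((88890608/299)*(-384033))*(-8/870271) = -2625917450928/23*(-8/870271) = 21007339607424/20016233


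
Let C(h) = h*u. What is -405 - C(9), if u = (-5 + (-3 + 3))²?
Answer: -630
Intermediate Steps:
u = 25 (u = (-5 + 0)² = (-5)² = 25)
C(h) = 25*h (C(h) = h*25 = 25*h)
-405 - C(9) = -405 - 25*9 = -405 - 1*225 = -405 - 225 = -630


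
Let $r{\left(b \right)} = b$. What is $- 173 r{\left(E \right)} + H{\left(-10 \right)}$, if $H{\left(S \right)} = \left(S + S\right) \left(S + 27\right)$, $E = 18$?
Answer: $-3454$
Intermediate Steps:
$H{\left(S \right)} = 2 S \left(27 + S\right)$
$- 173 r{\left(E \right)} + H{\left(-10 \right)} = \left(-173\right) 18 + 2 \left(-10\right) \left(27 - 10\right) = -3114 + 2 \left(-10\right) 17 = -3114 - 340 = -3454$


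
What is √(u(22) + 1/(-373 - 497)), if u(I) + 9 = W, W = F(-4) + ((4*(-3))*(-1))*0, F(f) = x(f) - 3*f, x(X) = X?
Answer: I*√757770/870 ≈ 1.0006*I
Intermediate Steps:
F(f) = -2*f (F(f) = f - 3*f = -2*f)
W = 8 (W = -2*(-4) + ((4*(-3))*(-1))*0 = 8 - 12*(-1)*0 = 8 + 12*0 = 8 + 0 = 8)
u(I) = -1 (u(I) = -9 + 8 = -1)
√(u(22) + 1/(-373 - 497)) = √(-1 + 1/(-373 - 497)) = √(-1 + 1/(-870)) = √(-1 - 1/870) = √(-871/870) = I*√757770/870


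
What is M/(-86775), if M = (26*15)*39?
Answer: -78/445 ≈ -0.17528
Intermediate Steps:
M = 15210 (M = 390*39 = 15210)
M/(-86775) = 15210/(-86775) = 15210*(-1/86775) = -78/445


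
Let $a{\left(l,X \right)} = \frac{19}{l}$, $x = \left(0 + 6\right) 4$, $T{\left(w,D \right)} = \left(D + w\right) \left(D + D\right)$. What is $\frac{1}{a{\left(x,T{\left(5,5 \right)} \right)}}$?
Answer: $\frac{24}{19} \approx 1.2632$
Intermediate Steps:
$T{\left(w,D \right)} = 2 D \left(D + w\right)$ ($T{\left(w,D \right)} = \left(D + w\right) 2 D = 2 D \left(D + w\right)$)
$x = 24$ ($x = 6 \cdot 4 = 24$)
$\frac{1}{a{\left(x,T{\left(5,5 \right)} \right)}} = \frac{1}{19 \cdot \frac{1}{24}} = \frac{1}{\frac{19}{24}} = \frac{24}{19}$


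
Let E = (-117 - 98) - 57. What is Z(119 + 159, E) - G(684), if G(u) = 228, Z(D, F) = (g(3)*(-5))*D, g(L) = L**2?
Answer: -12738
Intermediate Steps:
E = -272 (E = -215 - 57 = -272)
Z(D, F) = -45*D (Z(D, F) = (3**2*(-5))*D = (9*(-5))*D = -45*D)
Z(119 + 159, E) - G(684) = -45*(119 + 159) - 1*228 = -45*278 - 228 = -12510 - 228 = -12738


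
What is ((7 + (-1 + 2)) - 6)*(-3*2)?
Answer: -12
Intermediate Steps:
((7 + (-1 + 2)) - 6)*(-3*2) = ((7 + 1) - 6)*(-6) = (8 - 6)*(-6) = 2*(-6) = -12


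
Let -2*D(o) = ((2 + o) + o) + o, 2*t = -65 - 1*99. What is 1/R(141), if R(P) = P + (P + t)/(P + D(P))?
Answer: 143/20045 ≈ 0.0071339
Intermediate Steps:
t = -82 (t = (-65 - 1*99)/2 = (-65 - 99)/2 = (1/2)*(-164) = -82)
D(o) = -1 - 3*o/2 (D(o) = -(((2 + o) + o) + o)/2 = -((2 + 2*o) + o)/2 = -(2 + 3*o)/2 = -1 - 3*o/2)
R(P) = P + (-82 + P)/(-1 - P/2) (R(P) = P + (P - 82)/(P + (-1 - 3*P/2)) = P + (-82 + P)/(-1 - P/2))
1/R(141) = 1/((164 + 141**2)/(2 + 141)) = 1/((164 + 19881)/143) = 1/((1/143)*20045) = 1/(20045/143) = 143/20045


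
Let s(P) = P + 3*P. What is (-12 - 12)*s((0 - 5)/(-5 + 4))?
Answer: -480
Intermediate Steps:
s(P) = 4*P
(-12 - 12)*s((0 - 5)/(-5 + 4)) = (-12 - 12)*(4*((0 - 5)/(-5 + 4))) = -96*(-5/(-1)) = -96*(-5*(-1)) = -96*5 = -24*20 = -480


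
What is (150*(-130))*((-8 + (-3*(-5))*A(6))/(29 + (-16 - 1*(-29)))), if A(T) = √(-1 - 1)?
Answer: 26000/7 - 48750*I*√2/7 ≈ 3714.3 - 9849.0*I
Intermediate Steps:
A(T) = I*√2 (A(T) = √(-2) = I*√2)
(150*(-130))*((-8 + (-3*(-5))*A(6))/(29 + (-16 - 1*(-29)))) = (150*(-130))*((-8 + (-3*(-5))*(I*√2))/(29 + (-16 - 1*(-29)))) = -19500*(-8 + 15*(I*√2))/(29 + (-16 + 29)) = -19500*(-8 + 15*I*√2)/(29 + 13) = -19500*(-8 + 15*I*√2)/42 = -19500*(-4/21 + 5*I*√2/14) = 26000/7 - 48750*I*√2/7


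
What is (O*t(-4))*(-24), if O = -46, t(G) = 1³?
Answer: 1104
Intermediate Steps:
t(G) = 1
(O*t(-4))*(-24) = -46*1*(-24) = -46*(-24) = 1104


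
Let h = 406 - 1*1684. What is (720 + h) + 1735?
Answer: 1177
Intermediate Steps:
h = -1278 (h = 406 - 1684 = -1278)
(720 + h) + 1735 = (720 - 1278) + 1735 = -558 + 1735 = 1177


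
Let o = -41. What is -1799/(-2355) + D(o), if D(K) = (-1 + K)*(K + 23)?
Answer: 1782179/2355 ≈ 756.76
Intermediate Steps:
D(K) = (-1 + K)*(23 + K)
-1799/(-2355) + D(o) = -1799/(-2355) + (-23 + (-41)**2 + 22*(-41)) = -1799*(-1/2355) + (-23 + 1681 - 902) = 1799/2355 + 756 = 1782179/2355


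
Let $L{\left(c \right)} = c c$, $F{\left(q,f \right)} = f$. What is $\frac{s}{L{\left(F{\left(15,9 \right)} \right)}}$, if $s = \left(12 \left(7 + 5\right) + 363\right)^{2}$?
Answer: $\frac{28561}{9} \approx 3173.4$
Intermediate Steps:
$L{\left(c \right)} = c^{2}$
$s = 257049$ ($s = \left(12 \cdot 12 + 363\right)^{2} = \left(144 + 363\right)^{2} = 507^{2} = 257049$)
$\frac{s}{L{\left(F{\left(15,9 \right)} \right)}} = \frac{257049}{9^{2}} = \frac{257049}{81} = 257049 \cdot \frac{1}{81} = \frac{28561}{9}$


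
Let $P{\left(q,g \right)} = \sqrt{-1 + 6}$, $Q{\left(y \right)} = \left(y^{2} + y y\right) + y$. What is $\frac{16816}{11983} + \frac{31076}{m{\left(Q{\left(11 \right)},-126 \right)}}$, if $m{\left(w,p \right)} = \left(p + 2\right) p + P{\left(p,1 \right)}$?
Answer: $\frac{9923066236528}{2925162592693} - \frac{31076 \sqrt{5}}{244109371} \approx 3.392$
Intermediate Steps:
$Q{\left(y \right)} = y + 2 y^{2}$ ($Q{\left(y \right)} = \left(y^{2} + y^{2}\right) + y = 2 y^{2} + y = y + 2 y^{2}$)
$P{\left(q,g \right)} = \sqrt{5}$
$m{\left(w,p \right)} = \sqrt{5} + p \left(2 + p\right)$ ($m{\left(w,p \right)} = \left(p + 2\right) p + \sqrt{5} = \left(2 + p\right) p + \sqrt{5} = p \left(2 + p\right) + \sqrt{5} = \sqrt{5} + p \left(2 + p\right)$)
$\frac{16816}{11983} + \frac{31076}{m{\left(Q{\left(11 \right)},-126 \right)}} = \frac{16816}{11983} + \frac{31076}{\sqrt{5} + \left(-126\right)^{2} + 2 \left(-126\right)} = 16816 \cdot \frac{1}{11983} + \frac{31076}{\sqrt{5} + 15876 - 252} = \frac{16816}{11983} + \frac{31076}{15624 + \sqrt{5}}$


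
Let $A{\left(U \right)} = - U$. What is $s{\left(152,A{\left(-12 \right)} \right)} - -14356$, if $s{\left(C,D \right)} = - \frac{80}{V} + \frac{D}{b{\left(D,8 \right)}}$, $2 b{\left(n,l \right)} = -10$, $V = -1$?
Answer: $\frac{72168}{5} \approx 14434.0$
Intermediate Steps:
$b{\left(n,l \right)} = -5$ ($b{\left(n,l \right)} = \frac{1}{2} \left(-10\right) = -5$)
$s{\left(C,D \right)} = 80 - \frac{D}{5}$ ($s{\left(C,D \right)} = - \frac{80}{-1} + \frac{D}{-5} = \left(-80\right) \left(-1\right) + D \left(- \frac{1}{5}\right) = 80 - \frac{D}{5}$)
$s{\left(152,A{\left(-12 \right)} \right)} - -14356 = \left(80 - \frac{\left(-1\right) \left(-12\right)}{5}\right) - -14356 = \left(80 - \frac{12}{5}\right) + 14356 = \frac{388}{5} + 14356 = \frac{72168}{5}$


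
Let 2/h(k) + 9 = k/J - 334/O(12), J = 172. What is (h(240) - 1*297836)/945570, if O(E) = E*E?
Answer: -4575508646/14526319125 ≈ -0.31498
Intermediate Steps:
O(E) = E²
h(k) = 2/(-815/72 + k/172) (h(k) = 2/(-9 + (k/172 - 334/(12²))) = 2/(-9 + (k*(1/172) - 334/144)) = 2/(-9 + (k/172 - 334*1/144)) = 2/(-9 + (k/172 - 167/72)) = 2/(-9 + (-167/72 + k/172)) = 2/(-815/72 + k/172))
(h(240) - 1*297836)/945570 = (6192/(-35045 + 18*240) - 1*297836)/945570 = (6192/(-35045 + 4320) - 297836)*(1/945570) = (6192/(-30725) - 297836)*(1/945570) = (6192*(-1/30725) - 297836)*(1/945570) = (-6192/30725 - 297836)*(1/945570) = -9151017292/30725*1/945570 = -4575508646/14526319125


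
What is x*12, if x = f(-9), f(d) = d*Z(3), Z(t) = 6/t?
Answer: -216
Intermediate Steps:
f(d) = 2*d (f(d) = d*(6/3) = d*(6*(⅓)) = d*2 = 2*d)
x = -18 (x = 2*(-9) = -18)
x*12 = -18*12 = -216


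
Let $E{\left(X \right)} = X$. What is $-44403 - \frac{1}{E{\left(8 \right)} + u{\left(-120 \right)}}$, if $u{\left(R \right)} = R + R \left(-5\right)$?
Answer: $- \frac{21668665}{488} \approx -44403.0$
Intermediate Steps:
$u{\left(R \right)} = - 4 R$ ($u{\left(R \right)} = R - 5 R = - 4 R$)
$-44403 - \frac{1}{E{\left(8 \right)} + u{\left(-120 \right)}} = -44403 - \frac{1}{8 - -480} = -44403 - \frac{1}{8 + 480} = -44403 - \frac{1}{488} = - \frac{21668665}{488}$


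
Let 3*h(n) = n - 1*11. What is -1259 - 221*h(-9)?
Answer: 643/3 ≈ 214.33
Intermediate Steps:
h(n) = -11/3 + n/3 (h(n) = (n - 1*11)/3 = (n - 11)/3 = (-11 + n)/3 = -11/3 + n/3)
-1259 - 221*h(-9) = -1259 - 221*(-11/3 + (1/3)*(-9)) = -1259 - 221*(-11/3 - 3) = -1259 - 221*(-20/3) = -1259 + 4420/3 = 643/3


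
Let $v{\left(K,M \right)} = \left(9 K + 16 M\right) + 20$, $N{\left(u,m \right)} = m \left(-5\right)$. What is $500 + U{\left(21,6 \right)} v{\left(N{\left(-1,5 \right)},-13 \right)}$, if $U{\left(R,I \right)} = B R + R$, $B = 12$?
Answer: $-112249$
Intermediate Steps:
$N{\left(u,m \right)} = - 5 m$
$U{\left(R,I \right)} = 13 R$ ($U{\left(R,I \right)} = 12 R + R = 13 R$)
$v{\left(K,M \right)} = 20 + 9 K + 16 M$
$500 + U{\left(21,6 \right)} v{\left(N{\left(-1,5 \right)},-13 \right)} = 500 + 13 \cdot 21 \left(20 + 9 \left(\left(-5\right) 5\right) + 16 \left(-13\right)\right) = 500 + 273 \left(20 + 9 \left(-25\right) - 208\right) = 500 + 273 \left(20 - 225 - 208\right) = 500 + 273 \left(-413\right) = 500 - 112749 = -112249$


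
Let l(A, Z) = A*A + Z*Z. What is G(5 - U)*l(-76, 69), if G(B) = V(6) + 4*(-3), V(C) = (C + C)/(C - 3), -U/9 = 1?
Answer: -84296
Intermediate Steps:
U = -9 (U = -9*1 = -9)
V(C) = 2*C/(-3 + C) (V(C) = (2*C)/(-3 + C) = 2*C/(-3 + C))
G(B) = -8 (G(B) = 2*6/(-3 + 6) + 4*(-3) = 2*6/3 - 12 = 2*6*(⅓) - 12 = 4 - 12 = -8)
l(A, Z) = A² + Z²
G(5 - U)*l(-76, 69) = -8*((-76)² + 69²) = -8*(5776 + 4761) = -8*10537 = -84296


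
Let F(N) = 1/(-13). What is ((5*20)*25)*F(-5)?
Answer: -2500/13 ≈ -192.31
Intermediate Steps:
F(N) = -1/13
((5*20)*25)*F(-5) = ((5*20)*25)*(-1/13) = (100*25)*(-1/13) = 2500*(-1/13) = -2500/13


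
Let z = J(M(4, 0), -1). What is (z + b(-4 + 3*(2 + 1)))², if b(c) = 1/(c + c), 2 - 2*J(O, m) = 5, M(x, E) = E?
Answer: 49/25 ≈ 1.9600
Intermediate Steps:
J(O, m) = -3/2 (J(O, m) = 1 - ½*5 = 1 - 5/2 = -3/2)
z = -3/2 ≈ -1.5000
b(c) = 1/(2*c)
(z + b(-4 + 3*(2 + 1)))² = (-3/2 + 1/(2*(-4 + 3*(2 + 1))))² = (-3/2 + 1/(2*(-4 + 3*3)))² = (-3/2 + 1/(2*(-4 + 9)))² = (-3/2 + (½)/5)² = (-3/2 + (½)*(⅕))² = (-3/2 + ⅒)² = (-7/5)² = 49/25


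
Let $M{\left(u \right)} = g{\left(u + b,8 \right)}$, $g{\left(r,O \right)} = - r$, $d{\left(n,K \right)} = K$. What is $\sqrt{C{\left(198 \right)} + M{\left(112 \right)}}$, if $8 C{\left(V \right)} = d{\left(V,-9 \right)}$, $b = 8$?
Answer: $\frac{i \sqrt{1938}}{4} \approx 11.006 i$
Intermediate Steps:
$C{\left(V \right)} = - \frac{9}{8}$ ($C{\left(V \right)} = \frac{1}{8} \left(-9\right) = - \frac{9}{8}$)
$M{\left(u \right)} = -8 - u$ ($M{\left(u \right)} = - (u + 8) = - (8 + u) = -8 - u$)
$\sqrt{C{\left(198 \right)} + M{\left(112 \right)}} = \sqrt{- \frac{9}{8} - 120} = \sqrt{- \frac{969}{8}} = \frac{i \sqrt{1938}}{4}$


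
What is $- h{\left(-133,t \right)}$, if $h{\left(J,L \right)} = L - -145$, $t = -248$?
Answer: $103$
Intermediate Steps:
$h{\left(J,L \right)} = 145 + L$ ($h{\left(J,L \right)} = L + 145 = 145 + L$)
$- h{\left(-133,t \right)} = - (145 - 248) = \left(-1\right) \left(-103\right) = 103$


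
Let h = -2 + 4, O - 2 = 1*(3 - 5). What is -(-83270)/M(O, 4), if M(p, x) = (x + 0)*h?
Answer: 41635/4 ≈ 10409.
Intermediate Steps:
O = 0 (O = 2 + 1*(3 - 5) = 2 + 1*(-2) = 2 - 2 = 0)
h = 2
M(p, x) = 2*x (M(p, x) = (x + 0)*2 = x*2 = 2*x)
-(-83270)/M(O, 4) = -(-83270)/(2*4) = -(-83270)/8 = -757*(-55/4) = 41635/4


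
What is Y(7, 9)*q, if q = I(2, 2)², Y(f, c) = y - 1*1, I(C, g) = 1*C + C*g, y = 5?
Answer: 144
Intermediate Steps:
I(C, g) = C + C*g
Y(f, c) = 4 (Y(f, c) = 5 - 1*1 = 5 - 1 = 4)
q = 36 (q = (2*(1 + 2))² = (2*3)² = 6² = 36)
Y(7, 9)*q = 4*36 = 144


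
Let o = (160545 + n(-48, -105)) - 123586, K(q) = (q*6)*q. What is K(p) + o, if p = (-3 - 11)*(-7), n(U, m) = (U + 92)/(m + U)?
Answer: 14471155/153 ≈ 94583.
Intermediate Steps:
n(U, m) = (92 + U)/(U + m)
p = 98 (p = -14*(-7) = 98)
K(q) = 6*q**2 (K(q) = (6*q)*q = 6*q**2)
o = 5654683/153 (o = (160545 + (92 - 48)/(-48 - 105)) - 123586 = (160545 + 44/(-153)) - 123586 = (160545 - 1/153*44) - 123586 = (160545 - 44/153) - 123586 = 24563341/153 - 123586 = 5654683/153 ≈ 36959.)
K(p) + o = 6*98**2 + 5654683/153 = 6*9604 + 5654683/153 = 57624 + 5654683/153 = 14471155/153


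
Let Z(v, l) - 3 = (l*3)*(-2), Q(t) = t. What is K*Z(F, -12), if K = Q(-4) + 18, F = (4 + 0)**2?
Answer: 1050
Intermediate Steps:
F = 16 (F = 4**2 = 16)
Z(v, l) = 3 - 6*l (Z(v, l) = 3 + (l*3)*(-2) = 3 + (3*l)*(-2) = 3 - 6*l)
K = 14 (K = -4 + 18 = 14)
K*Z(F, -12) = 14*(3 - 6*(-12)) = 14*(3 + 72) = 14*75 = 1050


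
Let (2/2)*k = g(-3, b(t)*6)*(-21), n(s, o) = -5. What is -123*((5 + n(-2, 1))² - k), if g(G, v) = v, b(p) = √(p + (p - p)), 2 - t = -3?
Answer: -15498*√5 ≈ -34655.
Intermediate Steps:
t = 5 (t = 2 - 1*(-3) = 2 + 3 = 5)
b(p) = √p (b(p) = √(p + 0) = √p)
k = -126*√5 (k = (√5*6)*(-21) = (6*√5)*(-21) = -126*√5 ≈ -281.74)
-123*((5 + n(-2, 1))² - k) = -123*((5 - 5)² - (-126)*√5) = -123*(0² + 126*√5) = -123*(0 + 126*√5) = -15498*√5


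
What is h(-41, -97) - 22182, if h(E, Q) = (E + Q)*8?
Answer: -23286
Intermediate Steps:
h(E, Q) = 8*E + 8*Q
h(-41, -97) - 22182 = (8*(-41) + 8*(-97)) - 22182 = (-328 - 776) - 22182 = -1104 - 22182 = -23286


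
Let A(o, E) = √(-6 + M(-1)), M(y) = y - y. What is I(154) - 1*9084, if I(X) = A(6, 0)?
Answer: -9084 + I*√6 ≈ -9084.0 + 2.4495*I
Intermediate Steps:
M(y) = 0
A(o, E) = I*√6 (A(o, E) = √(-6 + 0) = √(-6) = I*√6)
I(X) = I*√6
I(154) - 1*9084 = I*√6 - 1*9084 = I*√6 - 9084 = -9084 + I*√6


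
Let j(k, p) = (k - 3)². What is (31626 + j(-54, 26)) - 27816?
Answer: 7059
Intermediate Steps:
j(k, p) = (-3 + k)²
(31626 + j(-54, 26)) - 27816 = (31626 + (-3 - 54)²) - 27816 = (31626 + (-57)²) - 27816 = (31626 + 3249) - 27816 = 34875 - 27816 = 7059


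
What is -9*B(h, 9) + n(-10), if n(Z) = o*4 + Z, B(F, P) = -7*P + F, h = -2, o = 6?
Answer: 599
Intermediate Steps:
B(F, P) = F - 7*P
n(Z) = 24 + Z (n(Z) = 6*4 + Z = 24 + Z)
-9*B(h, 9) + n(-10) = -9*(-2 - 7*9) + (24 - 10) = -9*(-2 - 63) + 14 = -9*(-65) + 14 = 585 + 14 = 599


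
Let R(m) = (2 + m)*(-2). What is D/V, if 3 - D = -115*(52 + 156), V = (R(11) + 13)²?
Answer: 23923/169 ≈ 141.56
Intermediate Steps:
R(m) = -4 - 2*m
V = 169 (V = ((-4 - 2*11) + 13)² = ((-4 - 22) + 13)² = (-26 + 13)² = (-13)² = 169)
D = 23923 (D = 3 - (-115)*(52 + 156) = 3 - (-115)*208 = 3 - 1*(-23920) = 3 + 23920 = 23923)
D/V = 23923/169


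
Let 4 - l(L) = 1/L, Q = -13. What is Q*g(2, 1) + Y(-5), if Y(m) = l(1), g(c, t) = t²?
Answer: -10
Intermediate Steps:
l(L) = 4 - 1/L
Y(m) = 3 (Y(m) = 4 - 1/1 = 4 - 1*1 = 4 - 1 = 3)
Q*g(2, 1) + Y(-5) = -13*1² + 3 = -13*1 + 3 = -13 + 3 = -10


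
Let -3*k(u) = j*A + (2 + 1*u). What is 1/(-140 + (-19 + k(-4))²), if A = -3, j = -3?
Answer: 9/2836 ≈ 0.0031735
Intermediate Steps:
k(u) = -11/3 - u/3 (k(u) = -(-3*(-3) + (2 + 1*u))/3 = -(9 + (2 + u))/3 = -(11 + u)/3 = -11/3 - u/3)
1/(-140 + (-19 + k(-4))²) = 1/(-140 + (-19 + (-11/3 - ⅓*(-4)))²) = 1/(-140 + (-19 + (-11/3 + 4/3))²) = 1/(-140 + (-19 - 7/3)²) = 1/(-140 + (-64/3)²) = 1/(-140 + 4096/9) = 1/(2836/9) = 9/2836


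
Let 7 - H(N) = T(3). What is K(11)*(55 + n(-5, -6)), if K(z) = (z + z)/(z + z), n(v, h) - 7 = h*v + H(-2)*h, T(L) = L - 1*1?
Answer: 62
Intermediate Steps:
T(L) = -1 + L (T(L) = L - 1 = -1 + L)
H(N) = 5 (H(N) = 7 - (-1 + 3) = 7 - 1*2 = 7 - 2 = 5)
n(v, h) = 7 + 5*h + h*v (n(v, h) = 7 + (h*v + 5*h) = 7 + (5*h + h*v) = 7 + 5*h + h*v)
K(z) = 1 (K(z) = (2*z)/((2*z)) = (2*z)*(1/(2*z)) = 1)
K(11)*(55 + n(-5, -6)) = 1*(55 + (7 + 5*(-6) - 6*(-5))) = 1*(55 + (7 - 30 + 30)) = 1*(55 + 7) = 1*62 = 62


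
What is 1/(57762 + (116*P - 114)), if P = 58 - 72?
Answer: 1/56024 ≈ 1.7849e-5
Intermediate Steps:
P = -14
1/(57762 + (116*P - 114)) = 1/(57762 + (116*(-14) - 114)) = 1/(57762 + (-1624 - 114)) = 1/(57762 - 1738) = 1/56024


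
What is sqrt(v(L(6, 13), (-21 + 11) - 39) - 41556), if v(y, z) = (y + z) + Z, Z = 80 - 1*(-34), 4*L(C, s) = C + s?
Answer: I*sqrt(165945)/2 ≈ 203.68*I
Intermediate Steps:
L(C, s) = C/4 + s/4 (L(C, s) = (C + s)/4 = C/4 + s/4)
Z = 114 (Z = 80 + 34 = 114)
v(y, z) = 114 + y + z (v(y, z) = (y + z) + 114 = 114 + y + z)
sqrt(v(L(6, 13), (-21 + 11) - 39) - 41556) = sqrt((114 + ((1/4)*6 + (1/4)*13) + ((-21 + 11) - 39)) - 41556) = sqrt((114 + (3/2 + 13/4) + (-10 - 39)) - 41556) = sqrt((114 + 19/4 - 49) - 41556) = sqrt(279/4 - 41556) = sqrt(-165945/4) = I*sqrt(165945)/2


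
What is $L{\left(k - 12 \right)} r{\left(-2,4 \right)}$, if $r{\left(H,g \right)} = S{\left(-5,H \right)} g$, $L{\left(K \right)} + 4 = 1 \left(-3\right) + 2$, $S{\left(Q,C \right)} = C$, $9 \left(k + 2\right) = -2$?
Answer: $40$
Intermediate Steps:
$k = - \frac{20}{9}$ ($k = -2 + \frac{1}{9} \left(-2\right) = -2 - \frac{2}{9} = - \frac{20}{9} \approx -2.2222$)
$L{\left(K \right)} = -5$ ($L{\left(K \right)} = -4 + \left(1 \left(-3\right) + 2\right) = -4 + \left(-3 + 2\right) = -4 - 1 = -5$)
$r{\left(H,g \right)} = H g$
$L{\left(k - 12 \right)} r{\left(-2,4 \right)} = - 5 \left(\left(-2\right) 4\right) = \left(-5\right) \left(-8\right) = 40$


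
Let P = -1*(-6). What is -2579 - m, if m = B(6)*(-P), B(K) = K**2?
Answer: -2363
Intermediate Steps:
P = 6
m = -216 (m = 6**2*(-1*6) = 36*(-6) = -216)
-2579 - m = -2579 - 1*(-216) = -2579 + 216 = -2363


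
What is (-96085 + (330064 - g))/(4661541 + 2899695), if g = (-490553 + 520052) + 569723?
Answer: -365243/7561236 ≈ -0.048305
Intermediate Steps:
g = 599222 (g = 29499 + 569723 = 599222)
(-96085 + (330064 - g))/(4661541 + 2899695) = (-96085 + (330064 - 1*599222))/(4661541 + 2899695) = (-96085 + (330064 - 599222))/7561236 = (-96085 - 269158)*(1/7561236) = -365243*1/7561236 = -365243/7561236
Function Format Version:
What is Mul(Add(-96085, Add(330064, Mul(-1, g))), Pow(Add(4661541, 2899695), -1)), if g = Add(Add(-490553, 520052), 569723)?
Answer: Rational(-365243, 7561236) ≈ -0.048305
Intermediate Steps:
g = 599222 (g = Add(29499, 569723) = 599222)
Mul(Add(-96085, Add(330064, Mul(-1, g))), Pow(Add(4661541, 2899695), -1)) = Mul(Add(-96085, Add(330064, Mul(-1, 599222))), Pow(Add(4661541, 2899695), -1)) = Mul(Add(-96085, Add(330064, -599222)), Pow(7561236, -1)) = Mul(Add(-96085, -269158), Rational(1, 7561236)) = Mul(-365243, Rational(1, 7561236)) = Rational(-365243, 7561236)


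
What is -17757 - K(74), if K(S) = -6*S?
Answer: -17313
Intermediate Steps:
-17757 - K(74) = -17757 - (-6)*74 = -17757 - 1*(-444) = -17757 + 444 = -17313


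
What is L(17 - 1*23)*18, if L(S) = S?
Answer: -108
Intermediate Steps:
L(17 - 1*23)*18 = (17 - 1*23)*18 = (17 - 23)*18 = -6*18 = -108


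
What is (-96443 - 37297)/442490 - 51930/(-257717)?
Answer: -1148856588/11403719533 ≈ -0.10074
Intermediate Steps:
(-96443 - 37297)/442490 - 51930/(-257717) = -133740*1/442490 - 51930*(-1/257717) = -13374/44249 + 51930/257717 = -1148856588/11403719533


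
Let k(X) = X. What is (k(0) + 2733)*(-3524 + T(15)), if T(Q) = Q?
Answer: -9590097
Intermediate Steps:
(k(0) + 2733)*(-3524 + T(15)) = (0 + 2733)*(-3524 + 15) = 2733*(-3509) = -9590097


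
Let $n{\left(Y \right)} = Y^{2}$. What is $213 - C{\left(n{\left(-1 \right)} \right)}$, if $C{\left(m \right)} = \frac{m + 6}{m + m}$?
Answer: $\frac{419}{2} \approx 209.5$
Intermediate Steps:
$C{\left(m \right)} = \frac{6 + m}{2 m}$
$213 - C{\left(n{\left(-1 \right)} \right)} = 213 - \frac{6 + \left(-1\right)^{2}}{2 \left(-1\right)^{2}} = 213 - \frac{6 + 1}{2 \cdot 1} = 213 - \frac{1}{2} \cdot 1 \cdot 7 = 213 - \frac{7}{2} = \frac{419}{2}$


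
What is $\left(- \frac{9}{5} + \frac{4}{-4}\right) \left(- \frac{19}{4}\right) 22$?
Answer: $\frac{1463}{5} \approx 292.6$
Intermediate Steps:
$\left(- \frac{9}{5} + \frac{4}{-4}\right) \left(- \frac{19}{4}\right) 22 = \left(\left(-9\right) \frac{1}{5} + 4 \left(- \frac{1}{4}\right)\right) \left(\left(-19\right) \frac{1}{4}\right) 22 = \left(- \frac{9}{5} - 1\right) \left(- \frac{19}{4}\right) 22 = \left(- \frac{14}{5}\right) \left(- \frac{19}{4}\right) 22 = \frac{133}{10} \cdot 22 = \frac{1463}{5}$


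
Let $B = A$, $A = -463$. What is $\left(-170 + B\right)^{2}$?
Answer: $400689$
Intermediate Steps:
$B = -463$
$\left(-170 + B\right)^{2} = \left(-170 - 463\right)^{2} = \left(-633\right)^{2} = 400689$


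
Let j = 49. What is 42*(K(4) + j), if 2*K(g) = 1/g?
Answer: 8253/4 ≈ 2063.3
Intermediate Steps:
K(g) = 1/(2*g)
42*(K(4) + j) = 42*((1/2)/4 + 49) = 42*((1/2)*(1/4) + 49) = 42*(1/8 + 49) = 42*(393/8) = 8253/4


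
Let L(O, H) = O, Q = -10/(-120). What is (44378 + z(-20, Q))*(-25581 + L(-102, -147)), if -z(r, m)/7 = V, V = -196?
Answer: -1174997250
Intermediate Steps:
Q = 1/12 (Q = -10*(-1/120) = 1/12 ≈ 0.083333)
z(r, m) = 1372 (z(r, m) = -7*(-196) = 1372)
(44378 + z(-20, Q))*(-25581 + L(-102, -147)) = (44378 + 1372)*(-25581 - 102) = 45750*(-25683) = -1174997250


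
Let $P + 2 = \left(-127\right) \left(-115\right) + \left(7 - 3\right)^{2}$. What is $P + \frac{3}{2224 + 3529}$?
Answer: $\frac{84103110}{5753} \approx 14619.0$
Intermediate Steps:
$P = 14619$ ($P = -2 + \left(\left(-127\right) \left(-115\right) + \left(7 - 3\right)^{2}\right) = -2 + \left(14605 + 4^{2}\right) = -2 + \left(14605 + 16\right) = -2 + 14621 = 14619$)
$P + \frac{3}{2224 + 3529} = 14619 + \frac{3}{2224 + 3529} = 14619 + \frac{3}{5753} = \frac{84103110}{5753}$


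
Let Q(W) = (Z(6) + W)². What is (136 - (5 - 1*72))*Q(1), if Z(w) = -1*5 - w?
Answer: 20300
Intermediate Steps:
Z(w) = -5 - w
Q(W) = (-11 + W)² (Q(W) = ((-5 - 1*6) + W)² = ((-5 - 6) + W)² = (-11 + W)²)
(136 - (5 - 1*72))*Q(1) = (136 - (5 - 1*72))*(-11 + 1)² = (136 - (5 - 72))*(-10)² = (136 - 1*(-67))*100 = (136 + 67)*100 = 203*100 = 20300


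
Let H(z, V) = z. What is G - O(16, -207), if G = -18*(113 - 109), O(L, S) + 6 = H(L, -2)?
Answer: -82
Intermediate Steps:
O(L, S) = -6 + L
G = -72 (G = -18*4 = -72)
G - O(16, -207) = -72 - (-6 + 16) = -72 - 1*10 = -72 - 10 = -82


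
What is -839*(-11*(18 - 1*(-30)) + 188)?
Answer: 285260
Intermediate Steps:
-839*(-11*(18 - 1*(-30)) + 188) = -839*(-11*(18 + 30) + 188) = -839*(-11*48 + 188) = -839*(-528 + 188) = -839*(-340) = 285260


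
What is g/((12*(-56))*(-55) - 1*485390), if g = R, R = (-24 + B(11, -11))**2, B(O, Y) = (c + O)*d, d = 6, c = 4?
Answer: -2178/224215 ≈ -0.0097139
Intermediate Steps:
B(O, Y) = 24 + 6*O (B(O, Y) = (4 + O)*6 = 24 + 6*O)
R = 4356 (R = (-24 + (24 + 6*11))**2 = (-24 + (24 + 66))**2 = (-24 + 90)**2 = 66**2 = 4356)
g = 4356
g/((12*(-56))*(-55) - 1*485390) = 4356/((12*(-56))*(-55) - 1*485390) = 4356/(-672*(-55) - 485390) = 4356/(36960 - 485390) = 4356/(-448430) = 4356*(-1/448430) = -2178/224215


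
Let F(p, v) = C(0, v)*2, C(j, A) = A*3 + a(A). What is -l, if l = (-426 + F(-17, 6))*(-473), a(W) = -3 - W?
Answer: -192984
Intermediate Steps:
C(j, A) = -3 + 2*A (C(j, A) = A*3 + (-3 - A) = 3*A + (-3 - A) = -3 + 2*A)
F(p, v) = -6 + 4*v (F(p, v) = (-3 + 2*v)*2 = -6 + 4*v)
l = 192984 (l = (-426 + (-6 + 4*6))*(-473) = (-426 + (-6 + 24))*(-473) = (-426 + 18)*(-473) = -408*(-473) = 192984)
-l = -1*192984 = -192984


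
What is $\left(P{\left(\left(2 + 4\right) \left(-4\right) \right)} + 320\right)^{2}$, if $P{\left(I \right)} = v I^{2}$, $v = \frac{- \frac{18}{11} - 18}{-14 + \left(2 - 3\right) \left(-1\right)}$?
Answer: $\frac{28959870976}{20449} \approx 1.4162 \cdot 10^{6}$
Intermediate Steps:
$v = \frac{216}{143}$ ($v = \frac{\left(-18\right) \frac{1}{11} - 18}{-14 - -1} = \frac{- \frac{18}{11} - 18}{-14 + 1} = - \frac{216}{11 \left(-13\right)} = \left(- \frac{216}{11}\right) \left(- \frac{1}{13}\right) = \frac{216}{143} \approx 1.5105$)
$P{\left(I \right)} = \frac{216 I^{2}}{143}$
$\left(P{\left(\left(2 + 4\right) \left(-4\right) \right)} + 320\right)^{2} = \left(\frac{216 \left(\left(2 + 4\right) \left(-4\right)\right)^{2}}{143} + 320\right)^{2} = \left(\frac{216 \left(6 \left(-4\right)\right)^{2}}{143} + 320\right)^{2} = \left(\frac{216 \left(-24\right)^{2}}{143} + 320\right)^{2} = \left(\frac{216}{143} \cdot 576 + 320\right)^{2} = \left(\frac{124416}{143} + 320\right)^{2} = \left(\frac{170176}{143}\right)^{2} = \frac{28959870976}{20449}$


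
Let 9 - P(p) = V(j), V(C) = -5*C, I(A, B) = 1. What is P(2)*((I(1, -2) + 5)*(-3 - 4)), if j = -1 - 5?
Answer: 882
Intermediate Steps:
j = -6
P(p) = -21 (P(p) = 9 - (-5)*(-6) = 9 - 1*30 = 9 - 30 = -21)
P(2)*((I(1, -2) + 5)*(-3 - 4)) = -21*(1 + 5)*(-3 - 4) = -126*(-7) = -21*(-42) = 882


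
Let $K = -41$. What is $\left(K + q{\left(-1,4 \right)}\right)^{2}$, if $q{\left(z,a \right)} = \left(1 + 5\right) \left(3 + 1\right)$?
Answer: $289$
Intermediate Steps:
$q{\left(z,a \right)} = 24$ ($q{\left(z,a \right)} = 6 \cdot 4 = 24$)
$\left(K + q{\left(-1,4 \right)}\right)^{2} = \left(-41 + 24\right)^{2} = \left(-17\right)^{2} = 289$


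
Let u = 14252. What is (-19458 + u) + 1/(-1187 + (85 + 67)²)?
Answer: -114099901/21917 ≈ -5206.0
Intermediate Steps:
(-19458 + u) + 1/(-1187 + (85 + 67)²) = (-19458 + 14252) + 1/(-1187 + (85 + 67)²) = -5206 + 1/(-1187 + 152²) = -5206 + 1/(-1187 + 23104) = -5206 + 1/21917 = -114099901/21917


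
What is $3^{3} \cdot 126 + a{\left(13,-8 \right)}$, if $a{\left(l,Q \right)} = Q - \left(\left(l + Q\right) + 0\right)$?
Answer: $3389$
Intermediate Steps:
$a{\left(l,Q \right)} = - l$ ($a{\left(l,Q \right)} = Q - \left(\left(Q + l\right) + 0\right) = Q - \left(Q + l\right) = - l$)
$3^{3} \cdot 126 + a{\left(13,-8 \right)} = 3^{3} \cdot 126 - 13 = 27 \cdot 126 - 13 = 3402 - 13 = 3389$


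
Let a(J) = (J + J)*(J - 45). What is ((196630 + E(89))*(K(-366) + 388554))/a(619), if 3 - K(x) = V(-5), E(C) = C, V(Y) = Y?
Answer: 38218764039/355306 ≈ 1.0757e+5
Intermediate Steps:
K(x) = 8 (K(x) = 3 - 1*(-5) = 3 + 5 = 8)
a(J) = 2*J*(-45 + J) (a(J) = (2*J)*(-45 + J) = 2*J*(-45 + J))
((196630 + E(89))*(K(-366) + 388554))/a(619) = ((196630 + 89)*(8 + 388554))/((2*619*(-45 + 619))) = (196719*388562)/((2*619*574)) = 76437528078/710612 = 76437528078*(1/710612) = 38218764039/355306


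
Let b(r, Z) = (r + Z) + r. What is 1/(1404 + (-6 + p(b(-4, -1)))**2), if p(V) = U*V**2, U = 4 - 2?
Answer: 1/25740 ≈ 3.8850e-5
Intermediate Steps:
U = 2
b(r, Z) = Z + 2*r (b(r, Z) = (Z + r) + r = Z + 2*r)
p(V) = 2*V**2
1/(1404 + (-6 + p(b(-4, -1)))**2) = 1/(1404 + (-6 + 2*(-1 + 2*(-4))**2)**2) = 1/(1404 + (-6 + 2*(-1 - 8)**2)**2) = 1/(1404 + (-6 + 2*(-9)**2)**2) = 1/(1404 + (-6 + 2*81)**2) = 1/(1404 + (-6 + 162)**2) = 1/(1404 + 156**2) = 1/(1404 + 24336) = 1/25740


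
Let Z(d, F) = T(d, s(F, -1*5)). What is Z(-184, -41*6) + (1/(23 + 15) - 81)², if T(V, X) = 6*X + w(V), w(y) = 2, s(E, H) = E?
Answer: 7339473/1444 ≈ 5082.7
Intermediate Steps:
T(V, X) = 2 + 6*X (T(V, X) = 6*X + 2 = 2 + 6*X)
Z(d, F) = 2 + 6*F
Z(-184, -41*6) + (1/(23 + 15) - 81)² = (2 + 6*(-41*6)) + (1/(23 + 15) - 81)² = (2 + 6*(-246)) + (1/38 - 81)² = (2 - 1476) + (1/38 - 81)² = -1474 + (-3077/38)² = -1474 + 9467929/1444 = 7339473/1444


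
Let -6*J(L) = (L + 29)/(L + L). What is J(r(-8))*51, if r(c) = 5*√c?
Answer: -17/4 + 493*I*√2/80 ≈ -4.25 + 8.7151*I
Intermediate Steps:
J(L) = -(29 + L)/(12*L) (J(L) = -(L + 29)/(6*(L + L)) = -(29 + L)/(6*(2*L)) = -(29 + L)*1/(2*L)/6 = -(29 + L)/(12*L))
J(r(-8))*51 = ((-29 - 5*√(-8))/(12*((5*√(-8)))))*51 = ((-29 - 5*2*I*√2)/(12*((5*(2*I*√2)))))*51 = ((-29 - 10*I*√2)/(12*((10*I*√2))))*51 = ((-I*√2/20)*(-29 - 10*I*√2)/12)*51 = -I*√2*(-29 - 10*I*√2)/240*51 = -17*I*√2*(-29 - 10*I*√2)/80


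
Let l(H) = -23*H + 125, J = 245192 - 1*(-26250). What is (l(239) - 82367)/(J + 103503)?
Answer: -87739/374945 ≈ -0.23400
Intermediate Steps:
J = 271442 (J = 245192 + 26250 = 271442)
l(H) = 125 - 23*H
(l(239) - 82367)/(J + 103503) = ((125 - 23*239) - 82367)/(271442 + 103503) = ((125 - 5497) - 82367)/374945 = (-5372 - 82367)*(1/374945) = -87739*1/374945 = -87739/374945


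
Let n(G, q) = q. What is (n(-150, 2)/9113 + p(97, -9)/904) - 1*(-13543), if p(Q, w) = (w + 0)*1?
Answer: 111569212327/8238152 ≈ 13543.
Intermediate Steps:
p(Q, w) = w (p(Q, w) = w*1 = w)
(n(-150, 2)/9113 + p(97, -9)/904) - 1*(-13543) = (2/9113 - 9/904) - 1*(-13543) = (2*(1/9113) - 9*1/904) + 13543 = (2/9113 - 9/904) + 13543 = -80209/8238152 + 13543 = 111569212327/8238152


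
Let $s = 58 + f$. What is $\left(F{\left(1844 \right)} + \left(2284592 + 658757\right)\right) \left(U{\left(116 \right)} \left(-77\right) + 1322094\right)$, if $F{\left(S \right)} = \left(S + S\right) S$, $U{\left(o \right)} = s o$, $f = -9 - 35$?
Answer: $11664041361966$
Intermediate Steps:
$f = -44$ ($f = -9 - 35 = -44$)
$s = 14$ ($s = 58 - 44 = 14$)
$U{\left(o \right)} = 14 o$
$F{\left(S \right)} = 2 S^{2}$ ($F{\left(S \right)} = 2 S S = 2 S^{2}$)
$\left(F{\left(1844 \right)} + \left(2284592 + 658757\right)\right) \left(U{\left(116 \right)} \left(-77\right) + 1322094\right) = \left(2 \cdot 1844^{2} + \left(2284592 + 658757\right)\right) \left(14 \cdot 116 \left(-77\right) + 1322094\right) = \left(2 \cdot 3400336 + 2943349\right) \left(1624 \left(-77\right) + 1322094\right) = \left(6800672 + 2943349\right) \left(-125048 + 1322094\right) = 9744021 \cdot 1197046 = 11664041361966$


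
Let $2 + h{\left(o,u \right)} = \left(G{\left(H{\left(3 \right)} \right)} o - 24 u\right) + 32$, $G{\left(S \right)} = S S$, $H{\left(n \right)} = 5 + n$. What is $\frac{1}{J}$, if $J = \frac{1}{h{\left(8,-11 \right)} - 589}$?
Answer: $217$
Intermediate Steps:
$G{\left(S \right)} = S^{2}$
$h{\left(o,u \right)} = 30 - 24 u + 64 o$ ($h{\left(o,u \right)} = -2 + \left(\left(\left(5 + 3\right)^{2} o - 24 u\right) + 32\right) = -2 + \left(\left(8^{2} o - 24 u\right) + 32\right) = -2 + \left(\left(64 o - 24 u\right) + 32\right) = -2 + \left(\left(- 24 u + 64 o\right) + 32\right) = -2 + \left(32 - 24 u + 64 o\right) = 30 - 24 u + 64 o$)
$J = \frac{1}{217}$ ($J = \frac{1}{\left(30 - -264 + 64 \cdot 8\right) - 589} = \frac{1}{\left(30 + 264 + 512\right) - 589} = \frac{1}{806 - 589} = \frac{1}{217} \approx 0.0046083$)
$\frac{1}{J} = \frac{1}{\frac{1}{217}} = 217$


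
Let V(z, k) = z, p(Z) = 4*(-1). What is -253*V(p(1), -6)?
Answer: 1012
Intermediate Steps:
p(Z) = -4
-253*V(p(1), -6) = -253*(-4) = 1012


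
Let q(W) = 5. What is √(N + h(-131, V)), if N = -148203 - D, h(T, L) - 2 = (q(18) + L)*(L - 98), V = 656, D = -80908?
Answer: 3*√33505 ≈ 549.13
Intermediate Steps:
h(T, L) = 2 + (-98 + L)*(5 + L) (h(T, L) = 2 + (5 + L)*(L - 98) = 2 + (5 + L)*(-98 + L) = 2 + (-98 + L)*(5 + L))
N = -67295 (N = -148203 - 1*(-80908) = -148203 + 80908 = -67295)
√(N + h(-131, V)) = √(-67295 + (-488 + 656² - 93*656)) = √(-67295 + (-488 + 430336 - 61008)) = √(-67295 + 368840) = √301545 = 3*√33505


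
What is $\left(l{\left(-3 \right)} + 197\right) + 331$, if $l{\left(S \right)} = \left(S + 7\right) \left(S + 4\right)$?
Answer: $532$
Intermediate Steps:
$l{\left(S \right)} = \left(4 + S\right) \left(7 + S\right)$ ($l{\left(S \right)} = \left(7 + S\right) \left(4 + S\right) = \left(4 + S\right) \left(7 + S\right)$)
$\left(l{\left(-3 \right)} + 197\right) + 331 = \left(\left(28 + \left(-3\right)^{2} + 11 \left(-3\right)\right) + 197\right) + 331 = \left(\left(28 + 9 - 33\right) + 197\right) + 331 = \left(4 + 197\right) + 331 = 201 + 331 = 532$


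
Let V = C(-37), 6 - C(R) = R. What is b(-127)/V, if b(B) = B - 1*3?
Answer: -130/43 ≈ -3.0233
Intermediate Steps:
C(R) = 6 - R
b(B) = -3 + B (b(B) = B - 3 = -3 + B)
V = 43 (V = 6 - 1*(-37) = 6 + 37 = 43)
b(-127)/V = (-3 - 127)/43 = -130*1/43 = -130/43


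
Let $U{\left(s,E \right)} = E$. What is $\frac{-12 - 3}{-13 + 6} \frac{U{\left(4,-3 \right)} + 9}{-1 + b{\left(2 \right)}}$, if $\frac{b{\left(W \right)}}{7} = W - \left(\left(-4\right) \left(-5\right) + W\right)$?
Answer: $- \frac{30}{329} \approx -0.091185$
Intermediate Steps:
$b{\left(W \right)} = -140$ ($b{\left(W \right)} = 7 \left(W - \left(\left(-4\right) \left(-5\right) + W\right)\right) = 7 \left(W - \left(20 + W\right)\right) = 7 \left(-20\right) = -140$)
$\frac{-12 - 3}{-13 + 6} \frac{U{\left(4,-3 \right)} + 9}{-1 + b{\left(2 \right)}} = \frac{-12 - 3}{-13 + 6} \frac{-3 + 9}{-1 - 140} = - \frac{15}{-7} \frac{6}{-141} = \left(-15\right) \left(- \frac{1}{7}\right) 6 \left(- \frac{1}{141}\right) = \frac{15}{7} \left(- \frac{2}{47}\right) = - \frac{30}{329}$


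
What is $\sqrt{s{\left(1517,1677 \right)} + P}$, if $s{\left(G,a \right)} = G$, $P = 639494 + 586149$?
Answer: $2 \sqrt{306790} \approx 1107.8$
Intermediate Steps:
$P = 1225643$
$\sqrt{s{\left(1517,1677 \right)} + P} = \sqrt{1517 + 1225643} = \sqrt{1227160} = 2 \sqrt{306790}$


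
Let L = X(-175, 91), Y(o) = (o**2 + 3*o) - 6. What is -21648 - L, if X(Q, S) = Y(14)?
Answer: -21880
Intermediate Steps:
Y(o) = -6 + o**2 + 3*o
X(Q, S) = 232 (X(Q, S) = -6 + 14**2 + 3*14 = -6 + 196 + 42 = 232)
L = 232
-21648 - L = -21648 - 1*232 = -21648 - 232 = -21880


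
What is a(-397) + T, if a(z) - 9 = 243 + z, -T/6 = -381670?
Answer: 2289875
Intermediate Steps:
T = 2290020 (T = -6*(-381670) = 2290020)
a(z) = 252 + z (a(z) = 9 + (243 + z) = 252 + z)
a(-397) + T = (252 - 397) + 2290020 = -145 + 2290020 = 2289875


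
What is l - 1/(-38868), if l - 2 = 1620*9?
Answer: 566773177/38868 ≈ 14582.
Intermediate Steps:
l = 14582 (l = 2 + 1620*9 = 2 + 14580 = 14582)
l - 1/(-38868) = 14582 - 1/(-38868) = 14582 - 1*(-1/38868) = 14582 + 1/38868 = 566773177/38868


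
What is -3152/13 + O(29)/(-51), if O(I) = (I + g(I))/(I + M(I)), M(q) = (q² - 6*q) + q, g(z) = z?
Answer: -4018826/16575 ≈ -242.46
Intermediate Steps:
M(q) = q² - 5*q
O(I) = 2*I/(I + I*(-5 + I)) (O(I) = (I + I)/(I + I*(-5 + I)) = (2*I)/(I + I*(-5 + I)) = 2*I/(I + I*(-5 + I)))
-3152/13 + O(29)/(-51) = -3152/13 + (2/(-4 + 29))/(-51) = -3152*1/13 + (2/25)*(-1/51) = -3152/13 + (2*(1/25))*(-1/51) = -3152/13 + (2/25)*(-1/51) = -3152/13 - 2/1275 = -4018826/16575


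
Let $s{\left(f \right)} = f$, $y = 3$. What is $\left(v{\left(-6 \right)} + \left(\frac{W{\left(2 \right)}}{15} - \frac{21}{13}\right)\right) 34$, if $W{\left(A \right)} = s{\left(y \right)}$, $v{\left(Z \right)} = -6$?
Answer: $- \frac{16388}{65} \approx -252.12$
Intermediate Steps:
$W{\left(A \right)} = 3$
$\left(v{\left(-6 \right)} + \left(\frac{W{\left(2 \right)}}{15} - \frac{21}{13}\right)\right) 34 = \left(-6 + \left(\frac{3}{15} - \frac{21}{13}\right)\right) 34 = \left(-6 + \left(3 \cdot \frac{1}{15} - \frac{21}{13}\right)\right) 34 = \left(-6 + \left(\frac{1}{5} - \frac{21}{13}\right)\right) 34 = \left(-6 - \frac{92}{65}\right) 34 = \left(- \frac{482}{65}\right) 34 = - \frac{16388}{65}$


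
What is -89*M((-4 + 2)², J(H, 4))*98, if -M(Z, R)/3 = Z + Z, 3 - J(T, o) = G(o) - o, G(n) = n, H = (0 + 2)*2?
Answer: 209328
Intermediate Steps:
H = 4 (H = 2*2 = 4)
J(T, o) = 3 (J(T, o) = 3 - (o - o) = 3 - 1*0 = 3 + 0 = 3)
M(Z, R) = -6*Z (M(Z, R) = -3*(Z + Z) = -6*Z)
-89*M((-4 + 2)², J(H, 4))*98 = -(-534)*(-4 + 2)²*98 = -(-534)*(-2)²*98 = -(-534)*4*98 = -89*(-24)*98 = 2136*98 = 209328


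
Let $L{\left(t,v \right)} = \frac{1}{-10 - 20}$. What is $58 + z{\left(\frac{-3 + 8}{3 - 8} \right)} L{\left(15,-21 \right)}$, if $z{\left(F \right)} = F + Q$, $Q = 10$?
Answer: $\frac{577}{10} \approx 57.7$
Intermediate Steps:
$L{\left(t,v \right)} = - \frac{1}{30}$ ($L{\left(t,v \right)} = \frac{1}{-30} = - \frac{1}{30}$)
$z{\left(F \right)} = 10 + F$ ($z{\left(F \right)} = F + 10 = 10 + F$)
$58 + z{\left(\frac{-3 + 8}{3 - 8} \right)} L{\left(15,-21 \right)} = 58 + \left(10 + \frac{-3 + 8}{3 - 8}\right) \left(- \frac{1}{30}\right) = 58 + \left(10 + \frac{5}{-5}\right) \left(- \frac{1}{30}\right) = 58 + \left(10 + 5 \left(- \frac{1}{5}\right)\right) \left(- \frac{1}{30}\right) = 58 + \left(10 - 1\right) \left(- \frac{1}{30}\right) = 58 + 9 \left(- \frac{1}{30}\right) = 58 - \frac{3}{10} = \frac{577}{10}$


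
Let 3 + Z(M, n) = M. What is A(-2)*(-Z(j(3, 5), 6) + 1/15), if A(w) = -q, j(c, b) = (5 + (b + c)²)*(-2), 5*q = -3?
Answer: 2116/25 ≈ 84.640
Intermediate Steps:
q = -⅗ (q = (⅕)*(-3) = -⅗ ≈ -0.60000)
j(c, b) = -10 - 2*(b + c)²
Z(M, n) = -3 + M
A(w) = ⅗ (A(w) = -1*(-⅗) = ⅗)
A(-2)*(-Z(j(3, 5), 6) + 1/15) = 3*(-(-3 + (-10 - 2*(5 + 3)²)) + 1/15)/5 = 3*(-(-3 + (-10 - 2*8²)) + 1/15)/5 = 3*(-(-3 + (-10 - 2*64)) + 1/15)/5 = 3*(-(-3 + (-10 - 128)) + 1/15)/5 = 3*(-(-3 - 138) + 1/15)/5 = 3*(-1*(-141) + 1/15)/5 = 3*(141 + 1/15)/5 = (⅗)*(2116/15) = 2116/25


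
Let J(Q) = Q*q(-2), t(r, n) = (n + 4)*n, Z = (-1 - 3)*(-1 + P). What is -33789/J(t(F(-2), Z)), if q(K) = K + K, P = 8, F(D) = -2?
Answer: 1609/128 ≈ 12.570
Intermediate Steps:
q(K) = 2*K
Z = -28 (Z = (-1 - 3)*(-1 + 8) = -4*7 = -28)
t(r, n) = n*(4 + n) (t(r, n) = (4 + n)*n = n*(4 + n))
J(Q) = -4*Q (J(Q) = Q*(2*(-2)) = Q*(-4) = -4*Q)
-33789/J(t(F(-2), Z)) = -33789*1/(112*(4 - 28)) = -33789/((-(-112)*(-24))) = -33789/((-4*672)) = -33789/(-2688) = -33789*(-1/2688) = 1609/128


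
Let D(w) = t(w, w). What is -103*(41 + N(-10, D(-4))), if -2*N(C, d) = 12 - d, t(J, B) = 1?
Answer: -7313/2 ≈ -3656.5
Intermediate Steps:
D(w) = 1
N(C, d) = -6 + d/2 (N(C, d) = -(12 - d)/2 = -6 + d/2)
-103*(41 + N(-10, D(-4))) = -103*(41 + (-6 + (½)*1)) = -103*(41 + (-6 + ½)) = -103*(41 - 11/2) = -103*71/2 = -7313/2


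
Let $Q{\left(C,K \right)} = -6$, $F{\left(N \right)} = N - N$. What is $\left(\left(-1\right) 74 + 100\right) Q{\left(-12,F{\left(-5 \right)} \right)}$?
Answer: $-156$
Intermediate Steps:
$F{\left(N \right)} = 0$
$\left(\left(-1\right) 74 + 100\right) Q{\left(-12,F{\left(-5 \right)} \right)} = \left(\left(-1\right) 74 + 100\right) \left(-6\right) = \left(-74 + 100\right) \left(-6\right) = 26 \left(-6\right) = -156$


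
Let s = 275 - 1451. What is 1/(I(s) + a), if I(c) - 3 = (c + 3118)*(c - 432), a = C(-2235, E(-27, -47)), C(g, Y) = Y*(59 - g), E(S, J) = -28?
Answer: -1/3186965 ≈ -3.1378e-7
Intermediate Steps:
s = -1176
a = -64232 (a = -28*(59 - 1*(-2235)) = -28*(59 + 2235) = -28*2294 = -64232)
I(c) = 3 + (-432 + c)*(3118 + c) (I(c) = 3 + (c + 3118)*(c - 432) = 3 + (3118 + c)*(-432 + c) = 3 + (-432 + c)*(3118 + c))
1/(I(s) + a) = 1/((-1346973 + (-1176)² + 2686*(-1176)) - 64232) = 1/((-1346973 + 1382976 - 3158736) - 64232) = 1/(-3122733 - 64232) = 1/(-3186965) = -1/3186965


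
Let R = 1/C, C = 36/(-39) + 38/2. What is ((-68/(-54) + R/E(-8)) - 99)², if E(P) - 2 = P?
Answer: 1538708759809/161036100 ≈ 9555.1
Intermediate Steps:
C = 235/13 (C = 36*(-1/39) + 38*(½) = -12/13 + 19 = 235/13 ≈ 18.077)
E(P) = 2 + P
R = 13/235 (R = 1/(235/13) = 13/235 ≈ 0.055319)
((-68/(-54) + R/E(-8)) - 99)² = ((-68/(-54) + 13/(235*(2 - 8))) - 99)² = ((-68*(-1/54) + (13/235)/(-6)) - 99)² = ((34/27 + (13/235)*(-⅙)) - 99)² = ((34/27 - 13/1410) - 99)² = (15863/12690 - 99)² = (-1240447/12690)² = 1538708759809/161036100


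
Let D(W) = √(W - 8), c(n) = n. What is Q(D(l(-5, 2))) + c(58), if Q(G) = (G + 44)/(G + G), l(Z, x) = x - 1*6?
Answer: 117/2 - 11*I*√3/3 ≈ 58.5 - 6.3509*I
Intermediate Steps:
l(Z, x) = -6 + x (l(Z, x) = x - 6 = -6 + x)
D(W) = √(-8 + W)
Q(G) = (44 + G)/(2*G) (Q(G) = (44 + G)/((2*G)) = (44 + G)*(1/(2*G)) = (44 + G)/(2*G))
Q(D(l(-5, 2))) + c(58) = (44 + √(-8 + (-6 + 2)))/(2*(√(-8 + (-6 + 2)))) + 58 = (44 + √(-8 - 4))/(2*(√(-8 - 4))) + 58 = (44 + √(-12))/(2*(√(-12))) + 58 = (44 + 2*I*√3)/(2*((2*I*√3))) + 58 = (-I*√3/6)*(44 + 2*I*√3)/2 + 58 = -I*√3*(44 + 2*I*√3)/12 + 58 = 58 - I*√3*(44 + 2*I*√3)/12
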